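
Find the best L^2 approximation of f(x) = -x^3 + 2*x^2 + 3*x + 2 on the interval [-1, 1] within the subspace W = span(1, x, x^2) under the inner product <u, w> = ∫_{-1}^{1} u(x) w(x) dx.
g(x) = 2*x^2 + 12*x/5 + 2

The best approximation g ∈ W is the orthogonal projection of f onto W. Writing g = a_0 + a_1 x + a_2 x^2, the coefficients solve the normal equations G · a = b where
  G_{ij} = <φ_i, φ_j> and b_i = <f, φ_i>, with φ_0 = 1, φ_1 = x, φ_2 = x^2.
G =
  [2, 0, 2/3]
  [0, 2/3, 0]
  [2/3, 0, 2/5],
b = (16/3, 8/5, 32/15).
Solving gives a_0 = 2, a_1 = 12/5, a_2 = 2, so
  g(x) = 2*x^2 + 12*x/5 + 2.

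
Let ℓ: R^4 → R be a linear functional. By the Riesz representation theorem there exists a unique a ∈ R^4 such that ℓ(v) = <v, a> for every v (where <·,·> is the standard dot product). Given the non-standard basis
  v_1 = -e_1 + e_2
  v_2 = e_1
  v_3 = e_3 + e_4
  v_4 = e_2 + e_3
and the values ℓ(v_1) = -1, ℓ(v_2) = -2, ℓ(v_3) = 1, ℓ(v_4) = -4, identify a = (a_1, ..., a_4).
a = (-2, -3, -1, 2)

Write a = (a_1, ..., a_4) in the standard basis. For each basis vector v_i, ℓ(v_i) = <v_i, a> is a linear equation in the a_j's. Collect the n equations into a matrix system V a = ℓ, where row i of V is v_i (expressed in the standard basis). Since V is invertible (lower-triangular with 1s on the diagonal, up to permutation), solve by back-substitution:
  V =
[[-1, 1, 0, 0],
 [1, 0, 0, 0],
 [0, 0, 1, 1],
 [0, 1, 1, 0]]
  V a = (-1, -2, 1, -4)
Solving gives a = (-2, -3, -1, 2).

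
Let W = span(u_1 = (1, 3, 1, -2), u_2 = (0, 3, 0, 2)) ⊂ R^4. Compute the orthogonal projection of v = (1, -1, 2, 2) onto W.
proj_W(v) = (-57/170, -33/85, -57/170, 92/85)

Set up U = [u_1 | ... | u_2] ∈ R^(4×2). The projector onto W = col(U) is P = U (U^T U)^(-1) U^T.
Compute U^T U =
  [15, 5]
  [5, 13],
and U^T v = (-4, 1).
Solve U^T U · c = U^T v for the coefficients: c = (-57/170, 7/34). The projection is proj_W(v) = U c.
Check: (v - proj_W(v)) · u_1 = 0  (should be 0).
Check: (v - proj_W(v)) · u_2 = 0  (should be 0).
Result: proj_W(v) = (-57/170, -33/85, -57/170, 92/85).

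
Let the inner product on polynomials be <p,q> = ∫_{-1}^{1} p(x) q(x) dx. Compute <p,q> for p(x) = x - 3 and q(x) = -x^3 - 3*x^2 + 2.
<p,q> = -32/5

Expand the product: p(x)·q(x) = -x^4 + 9*x^2 + 2*x - 6.
∫_{-1}^{1} of each monomial x^k gives [2/(k+1) if k even, 0 if k odd]. Integrating term-by-term (or equivalently evaluating the antiderivative F(x) = -x^5/5 + 3*x^3 + x^2 - 6*x at the endpoints):
  F(1) − F(−1) = -11/5 − (21/5) = -32/5.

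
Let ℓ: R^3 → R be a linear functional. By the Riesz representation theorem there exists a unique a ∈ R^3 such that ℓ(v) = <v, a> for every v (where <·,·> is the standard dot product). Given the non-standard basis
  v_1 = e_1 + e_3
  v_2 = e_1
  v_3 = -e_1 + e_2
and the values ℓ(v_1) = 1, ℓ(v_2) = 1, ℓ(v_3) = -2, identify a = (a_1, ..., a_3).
a = (1, -1, 0)

Write a = (a_1, ..., a_3) in the standard basis. For each basis vector v_i, ℓ(v_i) = <v_i, a> is a linear equation in the a_j's. Collect the n equations into a matrix system V a = ℓ, where row i of V is v_i (expressed in the standard basis). Since V is invertible (lower-triangular with 1s on the diagonal, up to permutation), solve by back-substitution:
  V =
[[1, 0, 1],
 [1, 0, 0],
 [-1, 1, 0]]
  V a = (1, 1, -2)
Solving gives a = (1, -1, 0).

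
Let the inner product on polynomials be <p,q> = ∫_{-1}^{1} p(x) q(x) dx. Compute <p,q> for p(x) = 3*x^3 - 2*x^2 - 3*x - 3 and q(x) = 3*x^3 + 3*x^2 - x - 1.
<p,q> = -136/105

Expand the product: p(x)·q(x) = 9*x^6 + 3*x^5 - 18*x^4 - 19*x^3 - 4*x^2 + 6*x + 3.
∫_{-1}^{1} of each monomial x^k gives [2/(k+1) if k even, 0 if k odd]. Integrating term-by-term (or equivalently evaluating the antiderivative F(x) = 9*x^7/7 + x^6/2 - 18*x^5/5 - 19*x^4/4 - 4*x^3/3 + 3*x^2 + 3*x at the endpoints):
  F(1) − F(−1) = -797/420 − (-253/420) = -136/105.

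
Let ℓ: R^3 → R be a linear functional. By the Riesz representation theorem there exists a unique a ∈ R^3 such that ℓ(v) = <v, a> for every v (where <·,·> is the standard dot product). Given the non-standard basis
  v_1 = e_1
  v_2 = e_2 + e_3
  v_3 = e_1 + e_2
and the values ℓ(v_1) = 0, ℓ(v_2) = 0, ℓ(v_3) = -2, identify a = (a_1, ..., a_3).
a = (0, -2, 2)

Write a = (a_1, ..., a_3) in the standard basis. For each basis vector v_i, ℓ(v_i) = <v_i, a> is a linear equation in the a_j's. Collect the n equations into a matrix system V a = ℓ, where row i of V is v_i (expressed in the standard basis). Since V is invertible (lower-triangular with 1s on the diagonal, up to permutation), solve by back-substitution:
  V =
[[1, 0, 0],
 [0, 1, 1],
 [1, 1, 0]]
  V a = (0, 0, -2)
Solving gives a = (0, -2, 2).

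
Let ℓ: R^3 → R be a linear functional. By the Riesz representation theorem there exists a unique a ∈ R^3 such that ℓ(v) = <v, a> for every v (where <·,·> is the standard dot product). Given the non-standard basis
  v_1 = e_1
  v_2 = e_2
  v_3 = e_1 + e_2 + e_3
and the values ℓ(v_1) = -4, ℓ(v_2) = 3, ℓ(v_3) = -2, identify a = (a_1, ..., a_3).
a = (-4, 3, -1)

Write a = (a_1, ..., a_3) in the standard basis. For each basis vector v_i, ℓ(v_i) = <v_i, a> is a linear equation in the a_j's. Collect the n equations into a matrix system V a = ℓ, where row i of V is v_i (expressed in the standard basis). Since V is invertible (lower-triangular with 1s on the diagonal, up to permutation), solve by back-substitution:
  V =
[[1, 0, 0],
 [0, 1, 0],
 [1, 1, 1]]
  V a = (-4, 3, -2)
Solving gives a = (-4, 3, -1).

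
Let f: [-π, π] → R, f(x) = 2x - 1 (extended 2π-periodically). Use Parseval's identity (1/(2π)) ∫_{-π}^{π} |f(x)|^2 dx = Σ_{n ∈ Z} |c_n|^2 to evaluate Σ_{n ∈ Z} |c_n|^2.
Σ |c_n|^2 = 4π^2/3 + 1

Expand and integrate term by term over [-π, π]:
  ∫ (2x)^2 dx = 4·(2π^3/3); ∫ 2·2·(-1)·x dx = 0 (odd integrand); ∫ (-1)^2 dx = 1·2π.
So (1/(2π)) ∫_{-π}^{π} (2x - 1)^2 dx = 4π^2/3 + 1 = 4π^2/3 + 1.
Parseval ⇒ Σ |c_n|^2 = 4π^2/3 + 1.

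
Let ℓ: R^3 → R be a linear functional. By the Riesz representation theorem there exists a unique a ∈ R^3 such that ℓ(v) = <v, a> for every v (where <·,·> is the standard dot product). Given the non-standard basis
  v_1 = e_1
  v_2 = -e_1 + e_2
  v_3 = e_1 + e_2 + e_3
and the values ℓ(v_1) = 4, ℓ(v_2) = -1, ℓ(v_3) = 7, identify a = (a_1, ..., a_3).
a = (4, 3, 0)

Write a = (a_1, ..., a_3) in the standard basis. For each basis vector v_i, ℓ(v_i) = <v_i, a> is a linear equation in the a_j's. Collect the n equations into a matrix system V a = ℓ, where row i of V is v_i (expressed in the standard basis). Since V is invertible (lower-triangular with 1s on the diagonal, up to permutation), solve by back-substitution:
  V =
[[1, 0, 0],
 [-1, 1, 0],
 [1, 1, 1]]
  V a = (4, -1, 7)
Solving gives a = (4, 3, 0).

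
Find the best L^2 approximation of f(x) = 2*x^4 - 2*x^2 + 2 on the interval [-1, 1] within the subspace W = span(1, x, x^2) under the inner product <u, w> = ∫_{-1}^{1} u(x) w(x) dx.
g(x) = 64/35 - 2*x^2/7

The best approximation g ∈ W is the orthogonal projection of f onto W. Writing g = a_0 + a_1 x + a_2 x^2, the coefficients solve the normal equations G · a = b where
  G_{ij} = <φ_i, φ_j> and b_i = <f, φ_i>, with φ_0 = 1, φ_1 = x, φ_2 = x^2.
G =
  [2, 0, 2/3]
  [0, 2/3, 0]
  [2/3, 0, 2/5],
b = (52/15, 0, 116/105).
Solving gives a_0 = 64/35, a_1 = 0, a_2 = -2/7, so
  g(x) = 64/35 - 2*x^2/7.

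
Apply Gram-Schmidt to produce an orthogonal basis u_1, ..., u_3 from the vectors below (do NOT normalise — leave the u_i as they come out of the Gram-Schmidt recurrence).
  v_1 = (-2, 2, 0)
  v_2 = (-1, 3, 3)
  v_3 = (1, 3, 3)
Orthogonal basis:
  u_1 = (-2, 2, 0)
  u_2 = (1, 1, 3)
  u_3 = (9/11, 9/11, -6/11)

Apply the Gram-Schmidt recurrence
  u_1 = v_1
  u_i = v_i − Σ_{j<i} ((v_i · u_j) / (u_j · u_j)) · u_j.

Step by step this gives:
  u_1 = (-2, 2, 0)
  u_2 = (1, 1, 3)
  u_3 = (9/11, 9/11, -6/11)

Orthogonality check:
  u_2 · u_1 = 0 (should be 0)
  u_3 · u_1 = 0 (should be 0)
  u_3 · u_2 = 0 (should be 0)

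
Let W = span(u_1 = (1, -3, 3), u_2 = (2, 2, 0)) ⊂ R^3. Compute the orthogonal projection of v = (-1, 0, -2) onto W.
proj_W(v) = (-49/34, 15/34, -24/17)

Set up U = [u_1 | ... | u_2] ∈ R^(3×2). The projector onto W = col(U) is P = U (U^T U)^(-1) U^T.
Compute U^T U =
  [19, -4]
  [-4, 8],
and U^T v = (-7, -2).
Solve U^T U · c = U^T v for the coefficients: c = (-8/17, -33/68). The projection is proj_W(v) = U c.
Check: (v - proj_W(v)) · u_1 = 0  (should be 0).
Check: (v - proj_W(v)) · u_2 = 0  (should be 0).
Result: proj_W(v) = (-49/34, 15/34, -24/17).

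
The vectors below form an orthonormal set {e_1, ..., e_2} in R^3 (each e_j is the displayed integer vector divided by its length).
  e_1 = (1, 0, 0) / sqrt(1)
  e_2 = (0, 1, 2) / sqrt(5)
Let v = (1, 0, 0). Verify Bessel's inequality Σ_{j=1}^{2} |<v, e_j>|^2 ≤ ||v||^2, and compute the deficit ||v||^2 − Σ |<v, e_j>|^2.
Σ |<v, e_j>|^2 = 1; ||v||^2 = 1; deficit = 0

Write each e_j = u_j / sqrt(<u_j, u_j>) where u_j is the displayed integer vector. Then <v, e_j> = <v, u_j> / sqrt(<u_j, u_j>), so |<v, e_j>|^2 = <v, u_j>^2 / <u_j, u_j>.
Coefficients: <v, e_1> = 1/sqrt(1), <v, e_2> = 0/sqrt(5).
Square and sum: Σ |<v, e_j>|^2 = 1.
Compute ||v||^2 = v·v = 1.
Deficit = 1 − 1 = 0 ≥ 0, confirming Bessel's inequality. (The deficit equals ||v − Σ <v,e_j> e_j||^2, the squared distance from v to span{e_j}.)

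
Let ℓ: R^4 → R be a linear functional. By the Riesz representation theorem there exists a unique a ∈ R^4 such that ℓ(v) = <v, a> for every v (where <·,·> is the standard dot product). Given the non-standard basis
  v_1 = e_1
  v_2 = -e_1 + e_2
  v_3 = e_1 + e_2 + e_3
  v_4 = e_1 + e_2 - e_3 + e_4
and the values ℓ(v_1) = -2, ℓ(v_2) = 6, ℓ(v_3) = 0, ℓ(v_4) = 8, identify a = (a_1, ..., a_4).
a = (-2, 4, -2, 4)

Write a = (a_1, ..., a_4) in the standard basis. For each basis vector v_i, ℓ(v_i) = <v_i, a> is a linear equation in the a_j's. Collect the n equations into a matrix system V a = ℓ, where row i of V is v_i (expressed in the standard basis). Since V is invertible (lower-triangular with 1s on the diagonal, up to permutation), solve by back-substitution:
  V =
[[1, 0, 0, 0],
 [-1, 1, 0, 0],
 [1, 1, 1, 0],
 [1, 1, -1, 1]]
  V a = (-2, 6, 0, 8)
Solving gives a = (-2, 4, -2, 4).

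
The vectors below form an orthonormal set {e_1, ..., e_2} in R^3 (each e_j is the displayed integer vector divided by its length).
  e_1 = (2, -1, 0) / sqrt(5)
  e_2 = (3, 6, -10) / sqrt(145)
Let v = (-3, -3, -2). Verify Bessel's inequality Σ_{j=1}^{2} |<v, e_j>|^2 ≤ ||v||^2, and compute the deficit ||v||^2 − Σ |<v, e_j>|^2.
Σ |<v, e_j>|^2 = 62/29; ||v||^2 = 22; deficit = 576/29

Write each e_j = u_j / sqrt(<u_j, u_j>) where u_j is the displayed integer vector. Then <v, e_j> = <v, u_j> / sqrt(<u_j, u_j>), so |<v, e_j>|^2 = <v, u_j>^2 / <u_j, u_j>.
Coefficients: <v, e_1> = -3/sqrt(5), <v, e_2> = -7/sqrt(145).
Square and sum: Σ |<v, e_j>|^2 = 62/29.
Compute ||v||^2 = v·v = 22.
Deficit = 22 − 62/29 = 576/29 ≥ 0, confirming Bessel's inequality. (The deficit equals ||v − Σ <v,e_j> e_j||^2, the squared distance from v to span{e_j}.)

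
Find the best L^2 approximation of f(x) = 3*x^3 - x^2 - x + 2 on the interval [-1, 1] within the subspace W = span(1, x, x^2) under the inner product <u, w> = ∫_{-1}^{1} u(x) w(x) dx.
g(x) = -x^2 + 4*x/5 + 2

The best approximation g ∈ W is the orthogonal projection of f onto W. Writing g = a_0 + a_1 x + a_2 x^2, the coefficients solve the normal equations G · a = b where
  G_{ij} = <φ_i, φ_j> and b_i = <f, φ_i>, with φ_0 = 1, φ_1 = x, φ_2 = x^2.
G =
  [2, 0, 2/3]
  [0, 2/3, 0]
  [2/3, 0, 2/5],
b = (10/3, 8/15, 14/15).
Solving gives a_0 = 2, a_1 = 4/5, a_2 = -1, so
  g(x) = -x^2 + 4*x/5 + 2.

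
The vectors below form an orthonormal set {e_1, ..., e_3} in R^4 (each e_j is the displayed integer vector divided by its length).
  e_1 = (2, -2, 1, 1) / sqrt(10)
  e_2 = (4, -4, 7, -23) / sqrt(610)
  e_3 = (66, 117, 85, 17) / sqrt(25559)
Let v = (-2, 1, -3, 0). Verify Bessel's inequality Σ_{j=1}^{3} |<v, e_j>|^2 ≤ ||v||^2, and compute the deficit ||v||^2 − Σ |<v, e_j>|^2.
Σ |<v, e_j>|^2 = 5337/419; ||v||^2 = 14; deficit = 529/419

Write each e_j = u_j / sqrt(<u_j, u_j>) where u_j is the displayed integer vector. Then <v, e_j> = <v, u_j> / sqrt(<u_j, u_j>), so |<v, e_j>|^2 = <v, u_j>^2 / <u_j, u_j>.
Coefficients: <v, e_1> = -9/sqrt(10), <v, e_2> = -33/sqrt(610), <v, e_3> = -270/sqrt(25559).
Square and sum: Σ |<v, e_j>|^2 = 5337/419.
Compute ||v||^2 = v·v = 14.
Deficit = 14 − 5337/419 = 529/419 ≥ 0, confirming Bessel's inequality. (The deficit equals ||v − Σ <v,e_j> e_j||^2, the squared distance from v to span{e_j}.)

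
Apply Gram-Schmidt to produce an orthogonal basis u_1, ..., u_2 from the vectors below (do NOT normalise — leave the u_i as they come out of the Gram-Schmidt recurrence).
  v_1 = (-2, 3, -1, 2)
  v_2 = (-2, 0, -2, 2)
Orthogonal basis:
  u_1 = (-2, 3, -1, 2)
  u_2 = (-8/9, -5/3, -13/9, 8/9)

Apply the Gram-Schmidt recurrence
  u_1 = v_1
  u_i = v_i − Σ_{j<i} ((v_i · u_j) / (u_j · u_j)) · u_j.

Step by step this gives:
  u_1 = (-2, 3, -1, 2)
  u_2 = (-8/9, -5/3, -13/9, 8/9)

Orthogonality check:
  u_2 · u_1 = 0 (should be 0)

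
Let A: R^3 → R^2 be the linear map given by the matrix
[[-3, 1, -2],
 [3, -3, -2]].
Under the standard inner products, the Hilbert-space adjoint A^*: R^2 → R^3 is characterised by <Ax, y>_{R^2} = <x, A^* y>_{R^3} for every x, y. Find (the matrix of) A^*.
A^* = A^T =
[[-3, 3],
 [1, -3],
 [-2, -2]]

For real matrices with standard dot products, the defining identity <Ax, y> = <x, A^* y> gives (Ax)^T y = x^T (A^*) y, i.e. x^T A^T y = x^T (A^*) y. Since this holds for all x, y, we must have A^* = A^T. Therefore
A^* =
[[-3, 3],
 [1, -3],
 [-2, -2]].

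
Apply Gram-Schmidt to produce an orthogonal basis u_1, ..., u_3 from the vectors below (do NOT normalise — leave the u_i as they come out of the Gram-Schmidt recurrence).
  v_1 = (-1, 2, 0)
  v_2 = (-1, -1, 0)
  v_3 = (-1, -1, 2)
Orthogonal basis:
  u_1 = (-1, 2, 0)
  u_2 = (-6/5, -3/5, 0)
  u_3 = (0, 0, 2)

Apply the Gram-Schmidt recurrence
  u_1 = v_1
  u_i = v_i − Σ_{j<i} ((v_i · u_j) / (u_j · u_j)) · u_j.

Step by step this gives:
  u_1 = (-1, 2, 0)
  u_2 = (-6/5, -3/5, 0)
  u_3 = (0, 0, 2)

Orthogonality check:
  u_2 · u_1 = 0 (should be 0)
  u_3 · u_1 = 0 (should be 0)
  u_3 · u_2 = 0 (should be 0)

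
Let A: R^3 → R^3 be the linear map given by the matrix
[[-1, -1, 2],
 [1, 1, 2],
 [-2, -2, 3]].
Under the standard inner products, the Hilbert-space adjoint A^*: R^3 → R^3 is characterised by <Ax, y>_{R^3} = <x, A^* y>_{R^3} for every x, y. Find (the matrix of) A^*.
A^* = A^T =
[[-1, 1, -2],
 [-1, 1, -2],
 [2, 2, 3]]

For real matrices with standard dot products, the defining identity <Ax, y> = <x, A^* y> gives (Ax)^T y = x^T (A^*) y, i.e. x^T A^T y = x^T (A^*) y. Since this holds for all x, y, we must have A^* = A^T. Therefore
A^* =
[[-1, 1, -2],
 [-1, 1, -2],
 [2, 2, 3]].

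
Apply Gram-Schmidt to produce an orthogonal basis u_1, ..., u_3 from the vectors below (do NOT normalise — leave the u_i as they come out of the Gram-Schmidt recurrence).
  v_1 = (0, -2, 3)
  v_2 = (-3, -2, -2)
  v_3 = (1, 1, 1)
Orthogonal basis:
  u_1 = (0, -2, 3)
  u_2 = (-3, -30/13, -20/13)
  u_3 = (-50/217, 45/217, 30/217)

Apply the Gram-Schmidt recurrence
  u_1 = v_1
  u_i = v_i − Σ_{j<i} ((v_i · u_j) / (u_j · u_j)) · u_j.

Step by step this gives:
  u_1 = (0, -2, 3)
  u_2 = (-3, -30/13, -20/13)
  u_3 = (-50/217, 45/217, 30/217)

Orthogonality check:
  u_2 · u_1 = 0 (should be 0)
  u_3 · u_1 = 0 (should be 0)
  u_3 · u_2 = 0 (should be 0)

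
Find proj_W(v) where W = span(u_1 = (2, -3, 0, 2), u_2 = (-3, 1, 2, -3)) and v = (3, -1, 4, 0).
proj_W(v) = (51/166, -215/83, 101/83, 51/166)

Set up U = [u_1 | ... | u_2] ∈ R^(4×2). The projector onto W = col(U) is P = U (U^T U)^(-1) U^T.
Compute U^T U =
  [17, -15]
  [-15, 23],
and U^T v = (9, -2).
Solve U^T U · c = U^T v for the coefficients: c = (177/166, 101/166). The projection is proj_W(v) = U c.
Check: (v - proj_W(v)) · u_1 = 0  (should be 0).
Check: (v - proj_W(v)) · u_2 = 0  (should be 0).
Result: proj_W(v) = (51/166, -215/83, 101/83, 51/166).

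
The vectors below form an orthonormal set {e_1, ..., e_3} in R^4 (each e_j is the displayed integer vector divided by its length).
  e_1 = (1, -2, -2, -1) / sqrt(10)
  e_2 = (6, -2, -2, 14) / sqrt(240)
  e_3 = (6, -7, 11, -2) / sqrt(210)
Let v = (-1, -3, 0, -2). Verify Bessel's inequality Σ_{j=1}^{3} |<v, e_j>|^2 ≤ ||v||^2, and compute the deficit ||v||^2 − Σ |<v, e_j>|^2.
Σ |<v, e_j>|^2 = 346/35; ||v||^2 = 14; deficit = 144/35

Write each e_j = u_j / sqrt(<u_j, u_j>) where u_j is the displayed integer vector. Then <v, e_j> = <v, u_j> / sqrt(<u_j, u_j>), so |<v, e_j>|^2 = <v, u_j>^2 / <u_j, u_j>.
Coefficients: <v, e_1> = 7/sqrt(10), <v, e_2> = -28/sqrt(240), <v, e_3> = 19/sqrt(210).
Square and sum: Σ |<v, e_j>|^2 = 346/35.
Compute ||v||^2 = v·v = 14.
Deficit = 14 − 346/35 = 144/35 ≥ 0, confirming Bessel's inequality. (The deficit equals ||v − Σ <v,e_j> e_j||^2, the squared distance from v to span{e_j}.)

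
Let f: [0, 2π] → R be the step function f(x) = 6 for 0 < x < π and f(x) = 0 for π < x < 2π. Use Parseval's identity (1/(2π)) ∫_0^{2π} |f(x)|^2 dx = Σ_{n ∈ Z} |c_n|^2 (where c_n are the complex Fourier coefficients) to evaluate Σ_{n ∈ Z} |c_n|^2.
Σ |c_n|^2 = 18

Parseval equates the L^2 energy of f (normalised by 1/(2π)) with the ℓ^2 sum of its Fourier coefficients: (1/(2π)) ∫_0^{2π} |f|^2 = Σ |c_n|^2.
Compute the left side: (1/(2π)) [∫_0^π 6^2 dx + ∫_π^{2π} 0^2 dx] = (1/(2π)) · (36π + 0π) = (36 + 0)/2 = 18.
So Σ_{n ∈ Z} |c_n|^2 = 18.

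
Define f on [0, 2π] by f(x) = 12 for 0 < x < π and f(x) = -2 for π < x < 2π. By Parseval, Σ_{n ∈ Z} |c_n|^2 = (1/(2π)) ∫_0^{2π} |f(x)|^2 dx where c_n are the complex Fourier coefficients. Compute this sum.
Σ |c_n|^2 = 74

Parseval equates the L^2 energy of f (normalised by 1/(2π)) with the ℓ^2 sum of its Fourier coefficients: (1/(2π)) ∫_0^{2π} |f|^2 = Σ |c_n|^2.
Compute the left side: (1/(2π)) [∫_0^π 12^2 dx + ∫_π^{2π} (-2)^2 dx] = (1/(2π)) · (144π + 4π) = (144 + 4)/2 = 74.
So Σ_{n ∈ Z} |c_n|^2 = 74.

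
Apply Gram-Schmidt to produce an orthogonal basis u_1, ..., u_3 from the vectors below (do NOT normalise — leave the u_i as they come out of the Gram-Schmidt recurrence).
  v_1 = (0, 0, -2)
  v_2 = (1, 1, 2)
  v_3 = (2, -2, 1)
Orthogonal basis:
  u_1 = (0, 0, -2)
  u_2 = (1, 1, 0)
  u_3 = (2, -2, 0)

Apply the Gram-Schmidt recurrence
  u_1 = v_1
  u_i = v_i − Σ_{j<i} ((v_i · u_j) / (u_j · u_j)) · u_j.

Step by step this gives:
  u_1 = (0, 0, -2)
  u_2 = (1, 1, 0)
  u_3 = (2, -2, 0)

Orthogonality check:
  u_2 · u_1 = 0 (should be 0)
  u_3 · u_1 = 0 (should be 0)
  u_3 · u_2 = 0 (should be 0)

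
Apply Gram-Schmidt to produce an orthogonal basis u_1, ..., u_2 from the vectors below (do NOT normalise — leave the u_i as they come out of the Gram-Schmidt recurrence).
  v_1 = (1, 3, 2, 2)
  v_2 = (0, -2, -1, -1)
Orthogonal basis:
  u_1 = (1, 3, 2, 2)
  u_2 = (5/9, -1/3, 1/9, 1/9)

Apply the Gram-Schmidt recurrence
  u_1 = v_1
  u_i = v_i − Σ_{j<i} ((v_i · u_j) / (u_j · u_j)) · u_j.

Step by step this gives:
  u_1 = (1, 3, 2, 2)
  u_2 = (5/9, -1/3, 1/9, 1/9)

Orthogonality check:
  u_2 · u_1 = 0 (should be 0)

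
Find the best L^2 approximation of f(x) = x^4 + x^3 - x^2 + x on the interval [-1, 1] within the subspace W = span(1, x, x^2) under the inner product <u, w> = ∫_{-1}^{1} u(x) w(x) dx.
g(x) = -x^2/7 + 8*x/5 - 3/35

The best approximation g ∈ W is the orthogonal projection of f onto W. Writing g = a_0 + a_1 x + a_2 x^2, the coefficients solve the normal equations G · a = b where
  G_{ij} = <φ_i, φ_j> and b_i = <f, φ_i>, with φ_0 = 1, φ_1 = x, φ_2 = x^2.
G =
  [2, 0, 2/3]
  [0, 2/3, 0]
  [2/3, 0, 2/5],
b = (-4/15, 16/15, -4/35).
Solving gives a_0 = -3/35, a_1 = 8/5, a_2 = -1/7, so
  g(x) = -x^2/7 + 8*x/5 - 3/35.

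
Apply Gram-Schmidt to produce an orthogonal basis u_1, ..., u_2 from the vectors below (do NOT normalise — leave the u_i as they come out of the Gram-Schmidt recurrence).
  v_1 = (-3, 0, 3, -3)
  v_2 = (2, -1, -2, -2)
Orthogonal basis:
  u_1 = (-3, 0, 3, -3)
  u_2 = (4/3, -1, -4/3, -8/3)

Apply the Gram-Schmidt recurrence
  u_1 = v_1
  u_i = v_i − Σ_{j<i} ((v_i · u_j) / (u_j · u_j)) · u_j.

Step by step this gives:
  u_1 = (-3, 0, 3, -3)
  u_2 = (4/3, -1, -4/3, -8/3)

Orthogonality check:
  u_2 · u_1 = 0 (should be 0)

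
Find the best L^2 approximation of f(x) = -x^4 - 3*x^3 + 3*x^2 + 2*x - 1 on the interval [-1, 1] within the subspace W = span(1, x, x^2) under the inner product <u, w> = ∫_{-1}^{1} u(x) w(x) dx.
g(x) = 15*x^2/7 + x/5 - 32/35

The best approximation g ∈ W is the orthogonal projection of f onto W. Writing g = a_0 + a_1 x + a_2 x^2, the coefficients solve the normal equations G · a = b where
  G_{ij} = <φ_i, φ_j> and b_i = <f, φ_i>, with φ_0 = 1, φ_1 = x, φ_2 = x^2.
G =
  [2, 0, 2/3]
  [0, 2/3, 0]
  [2/3, 0, 2/5],
b = (-2/5, 2/15, 26/105).
Solving gives a_0 = -32/35, a_1 = 1/5, a_2 = 15/7, so
  g(x) = 15*x^2/7 + x/5 - 32/35.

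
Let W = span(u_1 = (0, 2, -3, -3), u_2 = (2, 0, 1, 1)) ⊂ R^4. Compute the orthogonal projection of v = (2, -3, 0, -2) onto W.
proj_W(v) = (11/12, 1/4, 1/12, 1/12)

Set up U = [u_1 | ... | u_2] ∈ R^(4×2). The projector onto W = col(U) is P = U (U^T U)^(-1) U^T.
Compute U^T U =
  [22, -6]
  [-6, 6],
and U^T v = (0, 2).
Solve U^T U · c = U^T v for the coefficients: c = (1/8, 11/24). The projection is proj_W(v) = U c.
Check: (v - proj_W(v)) · u_1 = 0  (should be 0).
Check: (v - proj_W(v)) · u_2 = 0  (should be 0).
Result: proj_W(v) = (11/12, 1/4, 1/12, 1/12).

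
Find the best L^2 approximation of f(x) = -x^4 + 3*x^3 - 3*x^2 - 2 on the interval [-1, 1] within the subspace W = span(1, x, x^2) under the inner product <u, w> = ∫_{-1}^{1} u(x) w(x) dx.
g(x) = -27*x^2/7 + 9*x/5 - 67/35

The best approximation g ∈ W is the orthogonal projection of f onto W. Writing g = a_0 + a_1 x + a_2 x^2, the coefficients solve the normal equations G · a = b where
  G_{ij} = <φ_i, φ_j> and b_i = <f, φ_i>, with φ_0 = 1, φ_1 = x, φ_2 = x^2.
G =
  [2, 0, 2/3]
  [0, 2/3, 0]
  [2/3, 0, 2/5],
b = (-32/5, 6/5, -296/105).
Solving gives a_0 = -67/35, a_1 = 9/5, a_2 = -27/7, so
  g(x) = -27*x^2/7 + 9*x/5 - 67/35.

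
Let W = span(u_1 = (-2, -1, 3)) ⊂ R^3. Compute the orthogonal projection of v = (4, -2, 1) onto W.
proj_W(v) = (3/7, 3/14, -9/14)

Set up U = [u_1 | ... | u_1] ∈ R^(3×1). The projector onto W = col(U) is P = U (U^T U)^(-1) U^T.
Compute U^T U =
  [14],
and U^T v = (-3).
Solve U^T U · c = U^T v for the coefficients: c = (-3/14). The projection is proj_W(v) = U c.
Check: (v - proj_W(v)) · u_1 = 0  (should be 0).
Result: proj_W(v) = (3/7, 3/14, -9/14).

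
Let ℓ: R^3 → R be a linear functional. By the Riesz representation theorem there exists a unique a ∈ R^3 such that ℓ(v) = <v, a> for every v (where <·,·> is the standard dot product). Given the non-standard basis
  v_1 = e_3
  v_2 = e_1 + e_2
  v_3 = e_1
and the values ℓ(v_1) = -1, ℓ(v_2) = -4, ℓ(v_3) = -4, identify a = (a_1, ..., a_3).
a = (-4, 0, -1)

Write a = (a_1, ..., a_3) in the standard basis. For each basis vector v_i, ℓ(v_i) = <v_i, a> is a linear equation in the a_j's. Collect the n equations into a matrix system V a = ℓ, where row i of V is v_i (expressed in the standard basis). Since V is invertible (lower-triangular with 1s on the diagonal, up to permutation), solve by back-substitution:
  V =
[[0, 0, 1],
 [1, 1, 0],
 [1, 0, 0]]
  V a = (-1, -4, -4)
Solving gives a = (-4, 0, -1).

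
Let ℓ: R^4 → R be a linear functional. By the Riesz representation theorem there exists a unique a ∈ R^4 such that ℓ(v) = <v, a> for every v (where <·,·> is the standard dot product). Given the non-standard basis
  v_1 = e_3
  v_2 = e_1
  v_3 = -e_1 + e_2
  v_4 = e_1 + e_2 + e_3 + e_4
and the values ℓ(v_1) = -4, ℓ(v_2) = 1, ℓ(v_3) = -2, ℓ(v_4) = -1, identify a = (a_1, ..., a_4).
a = (1, -1, -4, 3)

Write a = (a_1, ..., a_4) in the standard basis. For each basis vector v_i, ℓ(v_i) = <v_i, a> is a linear equation in the a_j's. Collect the n equations into a matrix system V a = ℓ, where row i of V is v_i (expressed in the standard basis). Since V is invertible (lower-triangular with 1s on the diagonal, up to permutation), solve by back-substitution:
  V =
[[0, 0, 1, 0],
 [1, 0, 0, 0],
 [-1, 1, 0, 0],
 [1, 1, 1, 1]]
  V a = (-4, 1, -2, -1)
Solving gives a = (1, -1, -4, 3).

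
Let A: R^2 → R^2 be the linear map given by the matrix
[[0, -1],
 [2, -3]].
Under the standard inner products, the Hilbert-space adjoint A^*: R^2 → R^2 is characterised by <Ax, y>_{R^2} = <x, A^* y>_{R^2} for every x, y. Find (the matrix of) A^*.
A^* = A^T =
[[0, 2],
 [-1, -3]]

For real matrices with standard dot products, the defining identity <Ax, y> = <x, A^* y> gives (Ax)^T y = x^T (A^*) y, i.e. x^T A^T y = x^T (A^*) y. Since this holds for all x, y, we must have A^* = A^T. Therefore
A^* =
[[0, 2],
 [-1, -3]].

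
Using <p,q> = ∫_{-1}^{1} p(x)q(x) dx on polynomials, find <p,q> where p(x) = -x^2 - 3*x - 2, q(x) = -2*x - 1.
<p,q> = 26/3

Expand the product: p(x)·q(x) = 2*x^3 + 7*x^2 + 7*x + 2.
∫_{-1}^{1} of each monomial x^k gives [2/(k+1) if k even, 0 if k odd]. Integrating term-by-term (or equivalently evaluating the antiderivative F(x) = x^4/2 + 7*x^3/3 + 7*x^2/2 + 2*x at the endpoints):
  F(1) − F(−1) = 25/3 − (-1/3) = 26/3.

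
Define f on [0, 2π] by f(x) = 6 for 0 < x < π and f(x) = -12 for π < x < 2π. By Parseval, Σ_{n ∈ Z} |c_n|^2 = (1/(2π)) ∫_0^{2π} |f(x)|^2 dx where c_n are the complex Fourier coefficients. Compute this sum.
Σ |c_n|^2 = 90

Parseval equates the L^2 energy of f (normalised by 1/(2π)) with the ℓ^2 sum of its Fourier coefficients: (1/(2π)) ∫_0^{2π} |f|^2 = Σ |c_n|^2.
Compute the left side: (1/(2π)) [∫_0^π 6^2 dx + ∫_π^{2π} (-12)^2 dx] = (1/(2π)) · (36π + 144π) = (36 + 144)/2 = 90.
So Σ_{n ∈ Z} |c_n|^2 = 90.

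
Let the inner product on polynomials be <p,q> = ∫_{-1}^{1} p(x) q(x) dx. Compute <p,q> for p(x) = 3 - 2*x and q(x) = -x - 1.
<p,q> = -14/3

Expand the product: p(x)·q(x) = 2*x^2 - x - 3.
∫_{-1}^{1} of each monomial x^k gives [2/(k+1) if k even, 0 if k odd]. Integrating term-by-term (or equivalently evaluating the antiderivative F(x) = 2*x^3/3 - x^2/2 - 3*x at the endpoints):
  F(1) − F(−1) = -17/6 − (11/6) = -14/3.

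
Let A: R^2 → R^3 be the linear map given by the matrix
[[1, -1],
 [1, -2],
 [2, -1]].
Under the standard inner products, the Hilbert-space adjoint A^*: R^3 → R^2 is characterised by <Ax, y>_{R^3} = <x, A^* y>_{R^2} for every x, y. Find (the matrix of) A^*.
A^* = A^T =
[[1, 1, 2],
 [-1, -2, -1]]

For real matrices with standard dot products, the defining identity <Ax, y> = <x, A^* y> gives (Ax)^T y = x^T (A^*) y, i.e. x^T A^T y = x^T (A^*) y. Since this holds for all x, y, we must have A^* = A^T. Therefore
A^* =
[[1, 1, 2],
 [-1, -2, -1]].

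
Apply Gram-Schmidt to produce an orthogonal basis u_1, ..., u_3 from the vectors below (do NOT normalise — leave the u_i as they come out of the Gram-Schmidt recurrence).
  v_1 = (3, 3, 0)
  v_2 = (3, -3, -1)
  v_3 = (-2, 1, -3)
Orthogonal basis:
  u_1 = (3, 3, 0)
  u_2 = (3, -3, -1)
  u_3 = (-21/38, 21/38, -63/19)

Apply the Gram-Schmidt recurrence
  u_1 = v_1
  u_i = v_i − Σ_{j<i} ((v_i · u_j) / (u_j · u_j)) · u_j.

Step by step this gives:
  u_1 = (3, 3, 0)
  u_2 = (3, -3, -1)
  u_3 = (-21/38, 21/38, -63/19)

Orthogonality check:
  u_2 · u_1 = 0 (should be 0)
  u_3 · u_1 = 0 (should be 0)
  u_3 · u_2 = 0 (should be 0)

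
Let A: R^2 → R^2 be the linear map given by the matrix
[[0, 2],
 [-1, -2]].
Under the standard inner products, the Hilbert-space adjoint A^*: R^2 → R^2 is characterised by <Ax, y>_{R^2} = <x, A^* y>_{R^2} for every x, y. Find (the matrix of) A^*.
A^* = A^T =
[[0, -1],
 [2, -2]]

For real matrices with standard dot products, the defining identity <Ax, y> = <x, A^* y> gives (Ax)^T y = x^T (A^*) y, i.e. x^T A^T y = x^T (A^*) y. Since this holds for all x, y, we must have A^* = A^T. Therefore
A^* =
[[0, -1],
 [2, -2]].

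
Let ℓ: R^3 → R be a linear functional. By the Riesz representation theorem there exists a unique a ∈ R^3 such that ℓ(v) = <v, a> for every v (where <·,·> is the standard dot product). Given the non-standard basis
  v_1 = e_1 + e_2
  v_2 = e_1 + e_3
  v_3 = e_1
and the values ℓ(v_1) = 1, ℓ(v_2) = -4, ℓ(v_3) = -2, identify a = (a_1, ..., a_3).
a = (-2, 3, -2)

Write a = (a_1, ..., a_3) in the standard basis. For each basis vector v_i, ℓ(v_i) = <v_i, a> is a linear equation in the a_j's. Collect the n equations into a matrix system V a = ℓ, where row i of V is v_i (expressed in the standard basis). Since V is invertible (lower-triangular with 1s on the diagonal, up to permutation), solve by back-substitution:
  V =
[[1, 1, 0],
 [1, 0, 1],
 [1, 0, 0]]
  V a = (1, -4, -2)
Solving gives a = (-2, 3, -2).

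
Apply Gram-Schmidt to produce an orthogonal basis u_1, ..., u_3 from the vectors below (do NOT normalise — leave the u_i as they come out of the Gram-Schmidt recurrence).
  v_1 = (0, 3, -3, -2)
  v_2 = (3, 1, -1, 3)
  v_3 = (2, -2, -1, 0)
Orthogonal basis:
  u_1 = (0, 3, -3, -2)
  u_2 = (3, 1, -1, 3)
  u_3 = (5/4, -81/44, -51/44, -45/44)

Apply the Gram-Schmidt recurrence
  u_1 = v_1
  u_i = v_i − Σ_{j<i} ((v_i · u_j) / (u_j · u_j)) · u_j.

Step by step this gives:
  u_1 = (0, 3, -3, -2)
  u_2 = (3, 1, -1, 3)
  u_3 = (5/4, -81/44, -51/44, -45/44)

Orthogonality check:
  u_2 · u_1 = 0 (should be 0)
  u_3 · u_1 = 0 (should be 0)
  u_3 · u_2 = 0 (should be 0)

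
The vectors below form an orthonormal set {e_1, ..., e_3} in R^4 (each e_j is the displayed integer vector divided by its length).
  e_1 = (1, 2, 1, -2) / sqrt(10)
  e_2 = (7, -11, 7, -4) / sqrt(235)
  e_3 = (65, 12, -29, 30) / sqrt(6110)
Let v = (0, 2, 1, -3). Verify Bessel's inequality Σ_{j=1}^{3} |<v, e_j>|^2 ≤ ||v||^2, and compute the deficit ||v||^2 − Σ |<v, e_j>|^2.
Σ |<v, e_j>|^2 = 177/13; ||v||^2 = 14; deficit = 5/13

Write each e_j = u_j / sqrt(<u_j, u_j>) where u_j is the displayed integer vector. Then <v, e_j> = <v, u_j> / sqrt(<u_j, u_j>), so |<v, e_j>|^2 = <v, u_j>^2 / <u_j, u_j>.
Coefficients: <v, e_1> = 11/sqrt(10), <v, e_2> = -3/sqrt(235), <v, e_3> = -95/sqrt(6110).
Square and sum: Σ |<v, e_j>|^2 = 177/13.
Compute ||v||^2 = v·v = 14.
Deficit = 14 − 177/13 = 5/13 ≥ 0, confirming Bessel's inequality. (The deficit equals ||v − Σ <v,e_j> e_j||^2, the squared distance from v to span{e_j}.)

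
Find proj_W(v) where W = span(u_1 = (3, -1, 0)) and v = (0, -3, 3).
proj_W(v) = (9/10, -3/10, 0)

Set up U = [u_1 | ... | u_1] ∈ R^(3×1). The projector onto W = col(U) is P = U (U^T U)^(-1) U^T.
Compute U^T U =
  [10],
and U^T v = (3).
Solve U^T U · c = U^T v for the coefficients: c = (3/10). The projection is proj_W(v) = U c.
Check: (v - proj_W(v)) · u_1 = 0  (should be 0).
Result: proj_W(v) = (9/10, -3/10, 0).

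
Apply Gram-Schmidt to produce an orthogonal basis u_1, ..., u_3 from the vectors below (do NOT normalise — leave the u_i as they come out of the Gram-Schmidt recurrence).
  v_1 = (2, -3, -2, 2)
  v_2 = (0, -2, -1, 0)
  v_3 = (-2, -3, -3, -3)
Orthogonal basis:
  u_1 = (2, -3, -2, 2)
  u_2 = (-16/21, -6/7, -5/21, -16/21)
  u_3 = (12/41, 34/41, -68/41, -29/41)

Apply the Gram-Schmidt recurrence
  u_1 = v_1
  u_i = v_i − Σ_{j<i} ((v_i · u_j) / (u_j · u_j)) · u_j.

Step by step this gives:
  u_1 = (2, -3, -2, 2)
  u_2 = (-16/21, -6/7, -5/21, -16/21)
  u_3 = (12/41, 34/41, -68/41, -29/41)

Orthogonality check:
  u_2 · u_1 = 0 (should be 0)
  u_3 · u_1 = 0 (should be 0)
  u_3 · u_2 = 0 (should be 0)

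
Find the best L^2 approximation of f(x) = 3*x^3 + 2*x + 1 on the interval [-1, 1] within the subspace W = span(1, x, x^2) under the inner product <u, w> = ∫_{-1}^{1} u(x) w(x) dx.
g(x) = 19*x/5 + 1

The best approximation g ∈ W is the orthogonal projection of f onto W. Writing g = a_0 + a_1 x + a_2 x^2, the coefficients solve the normal equations G · a = b where
  G_{ij} = <φ_i, φ_j> and b_i = <f, φ_i>, with φ_0 = 1, φ_1 = x, φ_2 = x^2.
G =
  [2, 0, 2/3]
  [0, 2/3, 0]
  [2/3, 0, 2/5],
b = (2, 38/15, 2/3).
Solving gives a_0 = 1, a_1 = 19/5, a_2 = 0, so
  g(x) = 19*x/5 + 1.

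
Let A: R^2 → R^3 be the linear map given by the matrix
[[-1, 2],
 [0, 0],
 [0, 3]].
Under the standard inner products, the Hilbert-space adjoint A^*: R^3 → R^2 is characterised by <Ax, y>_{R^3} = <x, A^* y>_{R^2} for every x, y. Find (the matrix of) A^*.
A^* = A^T =
[[-1, 0, 0],
 [2, 0, 3]]

For real matrices with standard dot products, the defining identity <Ax, y> = <x, A^* y> gives (Ax)^T y = x^T (A^*) y, i.e. x^T A^T y = x^T (A^*) y. Since this holds for all x, y, we must have A^* = A^T. Therefore
A^* =
[[-1, 0, 0],
 [2, 0, 3]].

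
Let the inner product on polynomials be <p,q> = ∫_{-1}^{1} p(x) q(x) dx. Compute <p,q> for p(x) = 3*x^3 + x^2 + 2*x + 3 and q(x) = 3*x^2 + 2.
<p,q> = 308/15

Expand the product: p(x)·q(x) = 9*x^5 + 3*x^4 + 12*x^3 + 11*x^2 + 4*x + 6.
∫_{-1}^{1} of each monomial x^k gives [2/(k+1) if k even, 0 if k odd]. Integrating term-by-term (or equivalently evaluating the antiderivative F(x) = 3*x^6/2 + 3*x^5/5 + 3*x^4 + 11*x^3/3 + 2*x^2 + 6*x at the endpoints):
  F(1) − F(−1) = 503/30 − (-113/30) = 308/15.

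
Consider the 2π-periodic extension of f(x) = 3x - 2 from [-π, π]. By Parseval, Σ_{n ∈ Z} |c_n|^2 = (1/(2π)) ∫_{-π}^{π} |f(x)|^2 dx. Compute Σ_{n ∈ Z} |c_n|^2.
Σ |c_n|^2 = 3π^2 + 4

Expand and integrate term by term over [-π, π]:
  ∫ (3x)^2 dx = 9·(2π^3/3); ∫ 2·3·(-2)·x dx = 0 (odd integrand); ∫ (-2)^2 dx = 4·2π.
So (1/(2π)) ∫_{-π}^{π} (3x - 2)^2 dx = 9π^2/3 + 4 = 3π^2 + 4.
Parseval ⇒ Σ |c_n|^2 = 3π^2 + 4.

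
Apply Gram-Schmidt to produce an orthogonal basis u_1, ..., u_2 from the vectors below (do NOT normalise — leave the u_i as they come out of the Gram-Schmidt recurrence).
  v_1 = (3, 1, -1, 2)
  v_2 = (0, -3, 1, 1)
Orthogonal basis:
  u_1 = (3, 1, -1, 2)
  u_2 = (2/5, -43/15, 13/15, 19/15)

Apply the Gram-Schmidt recurrence
  u_1 = v_1
  u_i = v_i − Σ_{j<i} ((v_i · u_j) / (u_j · u_j)) · u_j.

Step by step this gives:
  u_1 = (3, 1, -1, 2)
  u_2 = (2/5, -43/15, 13/15, 19/15)

Orthogonality check:
  u_2 · u_1 = 0 (should be 0)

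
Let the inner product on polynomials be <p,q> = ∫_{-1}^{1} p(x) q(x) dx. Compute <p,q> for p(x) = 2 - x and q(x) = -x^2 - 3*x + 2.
<p,q> = 26/3

Expand the product: p(x)·q(x) = x^3 + x^2 - 8*x + 4.
∫_{-1}^{1} of each monomial x^k gives [2/(k+1) if k even, 0 if k odd]. Integrating term-by-term (or equivalently evaluating the antiderivative F(x) = x^4/4 + x^3/3 - 4*x^2 + 4*x at the endpoints):
  F(1) − F(−1) = 7/12 − (-97/12) = 26/3.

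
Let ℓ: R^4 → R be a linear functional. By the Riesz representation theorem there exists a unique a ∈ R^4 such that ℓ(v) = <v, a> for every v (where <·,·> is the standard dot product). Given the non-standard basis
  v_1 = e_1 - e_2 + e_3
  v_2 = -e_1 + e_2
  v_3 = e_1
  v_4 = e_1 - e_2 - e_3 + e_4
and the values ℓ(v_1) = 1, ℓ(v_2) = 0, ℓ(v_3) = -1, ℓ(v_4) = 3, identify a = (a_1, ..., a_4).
a = (-1, -1, 1, 4)

Write a = (a_1, ..., a_4) in the standard basis. For each basis vector v_i, ℓ(v_i) = <v_i, a> is a linear equation in the a_j's. Collect the n equations into a matrix system V a = ℓ, where row i of V is v_i (expressed in the standard basis). Since V is invertible (lower-triangular with 1s on the diagonal, up to permutation), solve by back-substitution:
  V =
[[1, -1, 1, 0],
 [-1, 1, 0, 0],
 [1, 0, 0, 0],
 [1, -1, -1, 1]]
  V a = (1, 0, -1, 3)
Solving gives a = (-1, -1, 1, 4).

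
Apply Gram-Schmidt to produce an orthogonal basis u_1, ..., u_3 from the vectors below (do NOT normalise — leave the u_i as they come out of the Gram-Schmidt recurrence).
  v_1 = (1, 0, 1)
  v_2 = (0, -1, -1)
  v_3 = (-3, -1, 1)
Orthogonal basis:
  u_1 = (1, 0, 1)
  u_2 = (1/2, -1, -1/2)
  u_3 = (-5/3, -5/3, 5/3)

Apply the Gram-Schmidt recurrence
  u_1 = v_1
  u_i = v_i − Σ_{j<i} ((v_i · u_j) / (u_j · u_j)) · u_j.

Step by step this gives:
  u_1 = (1, 0, 1)
  u_2 = (1/2, -1, -1/2)
  u_3 = (-5/3, -5/3, 5/3)

Orthogonality check:
  u_2 · u_1 = 0 (should be 0)
  u_3 · u_1 = 0 (should be 0)
  u_3 · u_2 = 0 (should be 0)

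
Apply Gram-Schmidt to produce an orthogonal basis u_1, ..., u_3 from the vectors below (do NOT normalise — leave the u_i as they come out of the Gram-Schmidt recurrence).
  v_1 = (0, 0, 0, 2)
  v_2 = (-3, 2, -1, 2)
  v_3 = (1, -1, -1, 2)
Orthogonal basis:
  u_1 = (0, 0, 0, 2)
  u_2 = (-3, 2, -1, 0)
  u_3 = (1/7, -3/7, -9/7, 0)

Apply the Gram-Schmidt recurrence
  u_1 = v_1
  u_i = v_i − Σ_{j<i} ((v_i · u_j) / (u_j · u_j)) · u_j.

Step by step this gives:
  u_1 = (0, 0, 0, 2)
  u_2 = (-3, 2, -1, 0)
  u_3 = (1/7, -3/7, -9/7, 0)

Orthogonality check:
  u_2 · u_1 = 0 (should be 0)
  u_3 · u_1 = 0 (should be 0)
  u_3 · u_2 = 0 (should be 0)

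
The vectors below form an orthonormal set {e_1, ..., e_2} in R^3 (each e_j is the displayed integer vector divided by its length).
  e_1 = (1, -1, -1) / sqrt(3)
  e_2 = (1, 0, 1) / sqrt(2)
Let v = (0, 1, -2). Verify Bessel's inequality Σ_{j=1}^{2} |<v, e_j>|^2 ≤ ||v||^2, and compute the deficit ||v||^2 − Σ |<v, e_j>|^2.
Σ |<v, e_j>|^2 = 7/3; ||v||^2 = 5; deficit = 8/3

Write each e_j = u_j / sqrt(<u_j, u_j>) where u_j is the displayed integer vector. Then <v, e_j> = <v, u_j> / sqrt(<u_j, u_j>), so |<v, e_j>|^2 = <v, u_j>^2 / <u_j, u_j>.
Coefficients: <v, e_1> = 1/sqrt(3), <v, e_2> = -2/sqrt(2).
Square and sum: Σ |<v, e_j>|^2 = 7/3.
Compute ||v||^2 = v·v = 5.
Deficit = 5 − 7/3 = 8/3 ≥ 0, confirming Bessel's inequality. (The deficit equals ||v − Σ <v,e_j> e_j||^2, the squared distance from v to span{e_j}.)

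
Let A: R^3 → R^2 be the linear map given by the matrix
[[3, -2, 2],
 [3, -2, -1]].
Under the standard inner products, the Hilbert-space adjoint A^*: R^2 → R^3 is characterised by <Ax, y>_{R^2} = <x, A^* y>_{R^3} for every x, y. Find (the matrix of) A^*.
A^* = A^T =
[[3, 3],
 [-2, -2],
 [2, -1]]

For real matrices with standard dot products, the defining identity <Ax, y> = <x, A^* y> gives (Ax)^T y = x^T (A^*) y, i.e. x^T A^T y = x^T (A^*) y. Since this holds for all x, y, we must have A^* = A^T. Therefore
A^* =
[[3, 3],
 [-2, -2],
 [2, -1]].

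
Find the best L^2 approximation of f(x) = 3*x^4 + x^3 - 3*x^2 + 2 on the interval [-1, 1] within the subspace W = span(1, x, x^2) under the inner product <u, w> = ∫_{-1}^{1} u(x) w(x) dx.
g(x) = -3*x^2/7 + 3*x/5 + 61/35

The best approximation g ∈ W is the orthogonal projection of f onto W. Writing g = a_0 + a_1 x + a_2 x^2, the coefficients solve the normal equations G · a = b where
  G_{ij} = <φ_i, φ_j> and b_i = <f, φ_i>, with φ_0 = 1, φ_1 = x, φ_2 = x^2.
G =
  [2, 0, 2/3]
  [0, 2/3, 0]
  [2/3, 0, 2/5],
b = (16/5, 2/5, 104/105).
Solving gives a_0 = 61/35, a_1 = 3/5, a_2 = -3/7, so
  g(x) = -3*x^2/7 + 3*x/5 + 61/35.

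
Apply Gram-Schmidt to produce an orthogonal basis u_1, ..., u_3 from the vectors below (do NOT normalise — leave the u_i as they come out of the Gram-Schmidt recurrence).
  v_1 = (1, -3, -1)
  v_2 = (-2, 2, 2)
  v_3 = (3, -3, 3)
Orthogonal basis:
  u_1 = (1, -3, -1)
  u_2 = (-12/11, -8/11, 12/11)
  u_3 = (3, 0, 3)

Apply the Gram-Schmidt recurrence
  u_1 = v_1
  u_i = v_i − Σ_{j<i} ((v_i · u_j) / (u_j · u_j)) · u_j.

Step by step this gives:
  u_1 = (1, -3, -1)
  u_2 = (-12/11, -8/11, 12/11)
  u_3 = (3, 0, 3)

Orthogonality check:
  u_2 · u_1 = 0 (should be 0)
  u_3 · u_1 = 0 (should be 0)
  u_3 · u_2 = 0 (should be 0)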